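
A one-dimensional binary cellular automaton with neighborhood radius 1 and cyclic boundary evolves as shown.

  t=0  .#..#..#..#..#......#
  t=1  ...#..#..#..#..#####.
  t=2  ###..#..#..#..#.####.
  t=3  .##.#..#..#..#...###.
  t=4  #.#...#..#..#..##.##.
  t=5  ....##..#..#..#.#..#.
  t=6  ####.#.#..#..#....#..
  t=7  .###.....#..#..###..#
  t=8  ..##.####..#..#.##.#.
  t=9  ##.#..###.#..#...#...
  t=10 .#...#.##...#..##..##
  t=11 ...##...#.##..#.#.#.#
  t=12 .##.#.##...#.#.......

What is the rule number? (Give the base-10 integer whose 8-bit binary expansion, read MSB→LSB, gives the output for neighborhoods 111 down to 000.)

  nb ###: next=#  (t=1,i=16, bit7=1)
  nb ##.: next=#  (t=1,i=19, bit6=1)
  nb #.#: next=.  (t=0,i=0, bit5=0)
  nb #..: next=.  (t=0,i=2, bit4=0)
  nb .##: next=.  (t=1,i=15, bit3=0)
  nb .#.: next=.  (t=0,i=1, bit2=0)
  nb ..#: next=#  (t=0,i=3, bit1=1)
  nb ...: next=#  (t=0,i=15, bit0=1)
  bits 11000011 = 195

195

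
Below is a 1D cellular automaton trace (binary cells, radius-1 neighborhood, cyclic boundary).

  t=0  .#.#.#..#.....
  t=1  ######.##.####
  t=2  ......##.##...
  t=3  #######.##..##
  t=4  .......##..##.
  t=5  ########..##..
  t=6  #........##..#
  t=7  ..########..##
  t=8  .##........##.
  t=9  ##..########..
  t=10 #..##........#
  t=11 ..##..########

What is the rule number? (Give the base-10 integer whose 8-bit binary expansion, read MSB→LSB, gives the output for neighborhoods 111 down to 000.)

47

  nb ###: next=.  (t=1,i=0, bit7=0)
  nb ##.: next=.  (t=1,i=5, bit6=0)
  nb #.#: next=#  (t=0,i=2, bit5=1)
  nb #..: next=.  (t=0,i=6, bit4=0)
  nb .##: next=#  (t=1,i=7, bit3=1)
  nb .#.: next=#  (t=0,i=1, bit2=1)
  nb ..#: next=#  (t=0,i=0, bit1=1)
  nb ...: next=#  (t=0,i=10, bit0=1)
  bits 00101111 = 47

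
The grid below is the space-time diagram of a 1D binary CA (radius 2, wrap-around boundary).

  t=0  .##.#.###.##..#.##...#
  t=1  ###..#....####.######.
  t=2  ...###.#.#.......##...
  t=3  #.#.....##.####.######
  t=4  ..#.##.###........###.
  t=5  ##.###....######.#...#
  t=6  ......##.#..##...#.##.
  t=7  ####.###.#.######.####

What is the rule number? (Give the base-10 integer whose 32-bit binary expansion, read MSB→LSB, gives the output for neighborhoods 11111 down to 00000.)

  #####|#  b31=1 t=1,i=17
  ####.|.  b30=0 t=1,i=12
  ###.#|.  b29=0 t=0,i=8
  ###..|.  b28=0 t=1,i=2
  ##.##|.  b27=0 t=0,i=9
  ##.#.|.  b26=0 t=0,i=3
  ##..#|#  b25=1 t=0,i=12
  ##...|#  b24=1 t=0,i=18
  #.###|.  b23=0 t=0,i=6
  #.##.|#  b22=1 t=0,i=1
  #.#.#|.  b21=0 t=0,i=4
  #.#..|#  b20=1 t=2,i=9
  #..##|#  b19=1 t=6,i=11
  #..#.|#  b18=1 t=0,i=13
  #...#|#  b17=1 t=0,i=19
  #....|#  b16=1 t=1,i=7
  .####|.  b15=0 t=1,i=11
  .###.|.  b14=0 t=0,i=7
  .##.#|#  b13=1 t=0,i=2
  .##..|#  b12=1 t=0,i=11
  .#.##|#  b11=1 t=0,i=0
  .#.#.|#  b10=1 t=2,i=8
  .#..#|.  b9=0 t=6,i=10
  .#...|.  b8=0 t=1,i=6
  ..###|.  b7=0 t=1,i=10
  ..##.|#  b6=1 t=2,i=17
  ..#.#|.  b5=0 t=0,i=14
  ..#..|#  b4=1 t=1,i=5
  ...##|#  b3=1 t=1,i=9
  ...#.|#  b2=1 t=0,i=20
  ....#|.  b1=0 t=1,i=8
  .....|#  b0=1 t=2,i=0
  bits 10000011010111110011110001011101 = 2204056669

2204056669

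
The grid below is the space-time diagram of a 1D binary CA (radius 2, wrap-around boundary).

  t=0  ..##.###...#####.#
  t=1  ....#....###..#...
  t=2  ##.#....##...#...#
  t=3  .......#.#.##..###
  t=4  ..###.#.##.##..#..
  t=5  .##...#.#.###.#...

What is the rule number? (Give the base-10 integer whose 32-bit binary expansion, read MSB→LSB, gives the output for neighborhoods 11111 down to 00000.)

  ##### -> .   bit 31 = 0  t=0,i=13
  ####. -> #   bit 30 = 1  t=0,i=14
  ###.# -> .   bit 29 = 0  t=0,i=15
  ###.. -> .   bit 28 = 0  t=0,i=7
  ##.## -> #   bit 27 = 1  t=0,i=4
  ##.#. -> .   bit 26 = 0  t=0,i=16
  ##..# -> .   bit 25 = 0  t=1,i=12
  ##... -> .   bit 24 = 0  t=0,i=8
  #.### -> .   bit 23 = 0  t=0,i=5
  #.##. -> #   bit 22 = 1  t=3,i=11
  #.#.# -> #   bit 21 = 1  t=3,i=9
  #.#.. -> .   bit 20 = 0  t=0,i=17
  #..## -> .   bit 19 = 0  t=0,i=1
  #..#. -> #   bit 18 = 1  t=1,i=13
  #...# -> #   bit 17 = 1  t=0,i=9
  #.... -> .   bit 16 = 0  t=1,i=6
  .#### -> .   bit 15 = 0  t=0,i=12
  .###. -> .   bit 14 = 0  t=0,i=6
  .##.# -> .   bit 13 = 0  t=0,i=3
  .##.. -> #   bit 12 = 1  t=2,i=9
  .#.## -> .   bit 11 = 0  t=3,i=10
  .#.#. -> #   bit 10 = 1  t=3,i=8
  .#..# -> .   bit 9 = 0  t=0,i=0
  .#... -> .   bit 8 = 0  t=1,i=5
  ..### -> #   bit 7 = 1  t=0,i=11
  ..##. -> .   bit 6 = 0  t=0,i=2
  ..#.# -> .   bit 5 = 0  t=3,i=7
  ..#.. -> .   bit 4 = 0  t=1,i=4
  ...## -> #   bit 3 = 1  t=0,i=10
  ...#. -> #   bit 2 = 1  t=1,i=3
  ....# -> .   bit 1 = 0  t=1,i=2
  ..... -> #   bit 0 = 1  t=1,i=0
  bits 01001000011001100001010010001101 = 1214649485

1214649485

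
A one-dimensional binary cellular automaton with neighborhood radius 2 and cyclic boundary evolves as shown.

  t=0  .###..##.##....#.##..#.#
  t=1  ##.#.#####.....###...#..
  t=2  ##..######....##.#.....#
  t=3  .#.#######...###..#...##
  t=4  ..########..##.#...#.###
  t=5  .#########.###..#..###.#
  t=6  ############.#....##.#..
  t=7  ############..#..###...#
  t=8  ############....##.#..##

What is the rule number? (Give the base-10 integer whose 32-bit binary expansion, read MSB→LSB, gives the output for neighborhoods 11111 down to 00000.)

  ##### -> #   bit 31 = 1  t=1,i=7
  ####. -> #   bit 30 = 1  t=1,i=8
  ###.# -> #   bit 29 = 1  t=5,i=9
  ###.. -> #   bit 28 = 1  t=0,i=3
  ##.## -> #   bit 27 = 1  t=0,i=8
  ##.#. -> .   bit 26 = 0  t=1,i=2
  ##..# -> .   bit 25 = 0  t=0,i=4
  ##... -> .   bit 24 = 0  t=0,i=11
  #.### -> #   bit 23 = 1  t=0,i=1
  #.##. -> #   bit 22 = 1  t=0,i=9
  #.#.# -> .   bit 21 = 0  t=0,i=23
  #.#.. -> .   bit 20 = 0  t=2,i=17
  #..## -> #   bit 19 = 1  t=0,i=5
  #..#. -> .   bit 18 = 0  t=0,i=20
  #...# -> .   bit 17 = 0  t=1,i=19
  #.... -> .   bit 16 = 0  t=0,i=12
  .#### -> #   bit 15 = 1  t=1,i=6
  .###. -> .   bit 14 = 0  t=0,i=2
  .##.# -> #   bit 13 = 1  t=0,i=7
  .##.. -> .   bit 12 = 0  t=0,i=10
  .#.## -> #   bit 11 = 1  t=0,i=0
  .#.#. -> .   bit 10 = 0  t=0,i=22
  .#..# -> .   bit 9 = 0  t=1,i=22
  .#... -> #   bit 8 = 1  t=2,i=18
  ..### -> #   bit 7 = 1  t=1,i=15
  ..##. -> #   bit 6 = 1  t=0,i=6
  ..#.# -> #   bit 5 = 1  t=0,i=15
  ..#.. -> .   bit 4 = 0  t=1,i=21
  ...## -> #   bit 3 = 1  t=1,i=14
  ...#. -> .   bit 2 = 0  t=0,i=14
  ....# -> .   bit 1 = 0  t=0,i=13
  ..... -> .   bit 0 = 0  t=1,i=12
  bits 11111000110010001010100111101000 = 4173900264

4173900264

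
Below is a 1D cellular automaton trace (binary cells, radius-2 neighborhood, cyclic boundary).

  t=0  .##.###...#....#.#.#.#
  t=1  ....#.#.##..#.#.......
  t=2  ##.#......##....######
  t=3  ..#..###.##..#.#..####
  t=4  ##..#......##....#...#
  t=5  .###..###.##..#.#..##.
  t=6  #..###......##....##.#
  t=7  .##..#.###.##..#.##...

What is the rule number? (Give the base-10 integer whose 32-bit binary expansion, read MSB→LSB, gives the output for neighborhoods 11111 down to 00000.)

2525954125

  ##### -> #   bit 31 = 1  t=2,i=18
  ####. -> .   bit 30 = 0  t=2,i=0
  ###.# -> .   bit 29 = 0  t=2,i=1
  ###.. -> #   bit 28 = 1  t=0,i=6
  ##.## -> .   bit 27 = 0  t=0,i=3
  ##.#. -> #   bit 26 = 1  t=2,i=2
  ##..# -> #   bit 25 = 1  t=1,i=10
  ##... -> .   bit 24 = 0  t=0,i=7
  #.### -> #   bit 23 = 1  t=0,i=4
  #.##. -> .   bit 22 = 0  t=0,i=1
  #.#.# -> .   bit 21 = 0  t=0,i=17
  #.#.. -> .   bit 20 = 0  t=1,i=14
  #..## -> #   bit 19 = 1  t=3,i=4
  #..#. -> #   bit 18 = 1  t=1,i=11
  #...# -> #   bit 17 = 1  t=0,i=8
  #.... -> #   bit 16 = 1  t=0,i=12
  .#### -> .   bit 15 = 0  t=2,i=17
  .###. -> .   bit 14 = 0  t=0,i=5
  .##.# -> .   bit 13 = 0  t=0,i=2
  .##.. -> .   bit 12 = 0  t=1,i=9
  .#.## -> .   bit 11 = 0  t=0,i=0
  .#.#. -> .   bit 10 = 0  t=0,i=16
  .#..# -> .   bit 9 = 0  t=3,i=3
  .#... -> .   bit 8 = 0  t=0,i=11
  ..### -> .   bit 7 = 0  t=2,i=16
  ..##. -> #   bit 6 = 1  t=2,i=10
  ..#.# -> .   bit 5 = 0  t=0,i=15
  ..#.. -> .   bit 4 = 0  t=0,i=10
  ...## -> #   bit 3 = 1  t=2,i=9
  ...#. -> #   bit 2 = 1  t=0,i=9
  ....# -> .   bit 1 = 0  t=0,i=13
  ..... -> #   bit 0 = 1  t=1,i=0
  bits 10010110100011110000000001001101 = 2525954125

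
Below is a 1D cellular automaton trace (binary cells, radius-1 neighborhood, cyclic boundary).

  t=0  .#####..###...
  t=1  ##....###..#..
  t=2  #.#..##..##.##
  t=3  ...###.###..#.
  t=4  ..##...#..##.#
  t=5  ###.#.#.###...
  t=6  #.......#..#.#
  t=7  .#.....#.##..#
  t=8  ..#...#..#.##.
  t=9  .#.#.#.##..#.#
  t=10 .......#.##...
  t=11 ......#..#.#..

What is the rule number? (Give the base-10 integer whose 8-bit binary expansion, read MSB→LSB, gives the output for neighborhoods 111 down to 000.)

  nb ###: next=.  (t=0,i=2, bit7=0)
  nb ##.: next=.  (t=0,i=5, bit6=0)
  nb #.#: next=.  (t=2,i=1, bit5=0)
  nb #..: next=#  (t=0,i=6, bit4=1)
  nb .##: next=#  (t=0,i=1, bit3=1)
  nb .#.: next=.  (t=1,i=11, bit2=0)
  nb ..#: next=#  (t=0,i=0, bit1=1)
  nb ...: next=.  (t=0,i=12, bit0=0)
  bits 00011010 = 26

26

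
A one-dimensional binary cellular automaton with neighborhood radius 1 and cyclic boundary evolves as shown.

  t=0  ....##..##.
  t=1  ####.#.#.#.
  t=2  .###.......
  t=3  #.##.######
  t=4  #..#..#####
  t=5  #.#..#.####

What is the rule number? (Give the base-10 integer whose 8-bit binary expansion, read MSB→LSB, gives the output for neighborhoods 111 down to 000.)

  nb ###: next=#  (t=1,i=1, bit7=1)
  nb ##.: next=#  (t=0,i=5, bit6=1)
  nb #.#: next=.  (t=1,i=4, bit5=0)
  nb #..: next=.  (t=0,i=6, bit4=0)
  nb .##: next=.  (t=0,i=4, bit3=0)
  nb .#.: next=.  (t=1,i=5, bit2=0)
  nb ..#: next=#  (t=0,i=3, bit1=1)
  nb ...: next=#  (t=0,i=0, bit0=1)
  bits 11000011 = 195

195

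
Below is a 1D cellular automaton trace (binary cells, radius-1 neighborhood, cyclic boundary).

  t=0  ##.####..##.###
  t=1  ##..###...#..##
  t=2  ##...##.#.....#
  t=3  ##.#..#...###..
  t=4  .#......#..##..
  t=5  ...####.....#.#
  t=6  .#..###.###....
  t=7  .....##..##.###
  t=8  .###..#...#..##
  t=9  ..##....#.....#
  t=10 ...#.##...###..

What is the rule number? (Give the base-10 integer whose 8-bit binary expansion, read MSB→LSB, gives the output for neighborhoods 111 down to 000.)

193

  [7] ### => #  t=0,i=0
  [6] ##. => #  t=0,i=1
  [5] #.# => .  t=0,i=2
  [4] #.. => .  t=0,i=7
  [3] .## => .  t=0,i=3
  [2] .#. => .  t=1,i=10
  [1] ..# => .  t=0,i=8
  [0] ... => #  t=1,i=8
  bits 11000001 = 193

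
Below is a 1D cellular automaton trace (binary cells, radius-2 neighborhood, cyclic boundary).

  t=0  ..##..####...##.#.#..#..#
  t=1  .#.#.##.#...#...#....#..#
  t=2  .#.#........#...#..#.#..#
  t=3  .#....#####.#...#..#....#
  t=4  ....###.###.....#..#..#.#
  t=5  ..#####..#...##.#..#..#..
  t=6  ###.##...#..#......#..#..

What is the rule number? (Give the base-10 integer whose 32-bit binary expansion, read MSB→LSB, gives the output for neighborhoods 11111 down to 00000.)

  [31] ##### => #  t=3,i=8
  [30] ####. => #  t=0,i=8
  [29] ###.# => #  t=3,i=10
  [28] ###.. => .  t=0,i=9
  [27] ##.## => .  t=4,i=7
  [26] ##.#. => .  t=0,i=15
  [25] ##..# => .  t=0,i=4
  [24] ##... => .  t=0,i=10
  [23] #.### => .  t=4,i=8
  [22] #.##. => .  t=1,i=5
  [21] #.#.# => #  t=0,i=16
  [20] #.#.. => .  t=0,i=18
  [19] #..## => #  t=0,i=1
  [18] #..#. => .  t=0,i=20
  [17] #...# => .  t=0,i=11
  [16] #.... => .  t=1,i=18
  [15] .#### => .  t=0,i=7
  [14] .###. => #  t=4,i=5
  [13] .##.# => .  t=0,i=14
  [12] .##.. => #  t=0,i=3
  [11] .#.## => .  t=1,i=4
  [10] .#.#. => .  t=0,i=17
  [9] .#..# => .  t=0,i=0
  [8] .#... => .  t=1,i=9
  [7] ..### => #  t=0,i=6
  [6] ..##. => .  t=0,i=2
  [5] ..#.# => #  t=1,i=24
  [4] ..#.. => #  t=0,i=21
  [3] ...## => #  t=0,i=12
  [2] ...#. => .  t=1,i=11
  [1] ....# => #  t=1,i=19
  [0] ..... => #  t=2,i=6
  bits 11100000001010000101000010111011 = 3760738491

3760738491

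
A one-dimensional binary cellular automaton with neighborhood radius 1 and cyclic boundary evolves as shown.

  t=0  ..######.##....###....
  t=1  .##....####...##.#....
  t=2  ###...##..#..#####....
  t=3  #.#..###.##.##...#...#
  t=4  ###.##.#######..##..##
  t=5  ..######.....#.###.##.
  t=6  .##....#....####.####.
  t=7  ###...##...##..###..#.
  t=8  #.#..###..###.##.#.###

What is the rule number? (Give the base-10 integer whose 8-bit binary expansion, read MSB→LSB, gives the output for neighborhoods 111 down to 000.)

110

  nb ###: next=.  (t=0,i=3, bit7=0)
  nb ##.: next=#  (t=0,i=7, bit6=1)
  nb #.#: next=#  (t=0,i=8, bit5=1)
  nb #..: next=.  (t=0,i=11, bit4=0)
  nb .##: next=#  (t=0,i=2, bit3=1)
  nb .#.: next=#  (t=1,i=17, bit2=1)
  nb ..#: next=#  (t=0,i=1, bit1=1)
  nb ...: next=.  (t=0,i=0, bit0=0)
  bits 01101110 = 110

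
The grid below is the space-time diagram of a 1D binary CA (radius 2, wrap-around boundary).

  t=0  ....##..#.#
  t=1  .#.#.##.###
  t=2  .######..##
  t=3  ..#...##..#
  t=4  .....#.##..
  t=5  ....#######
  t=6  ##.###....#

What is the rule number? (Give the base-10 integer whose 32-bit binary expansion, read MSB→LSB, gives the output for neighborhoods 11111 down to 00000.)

  #####|.  b31=0 t=2,i=3
  ####.|.  b30=0 t=2,i=5
  ###.#|#  b29=1 t=1,i=10
  ###..|#  b28=1 t=2,i=6
  ##.##|.  b27=0 t=1,i=7
  ##.#.|.  b26=0 t=1,i=0
  ##..#|#  b25=1 t=0,i=6
  ##...|#  b24=1 t=4,i=9
  #.###|.  b23=0 t=1,i=8
  #.##.|#  b22=1 t=1,i=5
  #.#.#|#  b21=1 t=1,i=1
  #.#..|#  b20=1 t=0,i=10
  #..##|.  b19=0 t=2,i=8
  #..#.|.  b18=0 t=0,i=7
  #...#|.  b17=0 t=3,i=4
  #....|#  b16=1 t=0,i=1
  .####|#  b15=1 t=2,i=2
  .###.|#  b14=1 t=1,i=9
  .##.#|#  b13=1 t=1,i=6
  .##..|#  b12=1 t=0,i=5
  .#.##|#  b11=1 t=1,i=4
  .#.#.|#  b10=1 t=0,i=9
  .#..#|.  b9=0 t=3,i=0
  .#...|.  b8=0 t=0,i=0
  ..###|#  b7=1 t=5,i=4
  ..##.|.  b6=0 t=0,i=4
  ..#.#|#  b5=1 t=0,i=8
  ..#..|.  b4=0 t=3,i=2
  ...##|#  b3=1 t=0,i=3
  ...#.|#  b2=1 t=4,i=4
  ....#|.  b1=0 t=0,i=2
  .....|.  b0=0 t=4,i=0
  bits 00110011011100011111110010101100 = 863108268

863108268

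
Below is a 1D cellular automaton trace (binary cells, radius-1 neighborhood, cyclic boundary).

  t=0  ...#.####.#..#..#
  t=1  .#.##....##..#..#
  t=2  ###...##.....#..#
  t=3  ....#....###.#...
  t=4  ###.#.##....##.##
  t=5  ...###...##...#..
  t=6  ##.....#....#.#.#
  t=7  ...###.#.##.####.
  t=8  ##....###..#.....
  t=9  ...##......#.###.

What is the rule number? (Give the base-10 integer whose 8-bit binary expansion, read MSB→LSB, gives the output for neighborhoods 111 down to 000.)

  [7] ### => .  t=0,i=6
  [6] ##. => .  t=0,i=8
  [5] #.# => #  t=0,i=4
  [4] #.. => .  t=0,i=0
  [3] .## => .  t=0,i=5
  [2] .#. => #  t=0,i=3
  [1] ..# => .  t=0,i=2
  [0] ... => #  t=0,i=1
  bits 00100101 = 37

37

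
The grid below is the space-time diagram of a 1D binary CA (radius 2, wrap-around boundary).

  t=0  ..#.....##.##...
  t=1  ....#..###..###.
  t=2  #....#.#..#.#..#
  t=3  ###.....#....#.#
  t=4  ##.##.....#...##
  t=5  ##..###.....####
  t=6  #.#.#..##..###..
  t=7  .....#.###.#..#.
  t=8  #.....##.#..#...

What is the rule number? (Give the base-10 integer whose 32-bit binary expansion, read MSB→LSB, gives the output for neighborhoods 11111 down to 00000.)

  #####|.  b31=0 t=5,i=14
  ####.|#  b30=1 t=3,i=1
  ###.#|#  b29=1 t=4,i=1
  ###..|.  b28=0 t=1,i=9
  ##.##|.  b27=0 t=0,i=10
  ##.#.|.  b26=0 t=7,i=10
  ##..#|#  b25=1 t=1,i=10
  ##...|#  b24=1 t=0,i=13
  #.###|#  b23=1 t=3,i=15
  #.##.|.  b22=0 t=0,i=11
  #.#.#|.  b21=0 t=6,i=2
  #.#..|.  b20=0 t=2,i=7
  #..##|.  b19=0 t=1,i=6
  #..#.|.  b18=0 t=2,i=9
  #...#|#  b17=1 t=4,i=12
  #....|#  b16=1 t=0,i=4
  .####|#  b15=1 t=3,i=0
  .###.|.  b14=0 t=1,i=8
  .##.#|#  b13=1 t=0,i=9
  .##..|#  b12=1 t=0,i=12
  .#.##|#  b11=1 t=3,i=14
  .#.#.|.  b10=0 t=2,i=6
  .#..#|#  b9=1 t=1,i=5
  .#...|.  b8=0 t=0,i=3
  ..###|#  b7=1 t=1,i=7
  ..##.|#  b6=1 t=0,i=8
  ..#.#|.  b5=0 t=2,i=5
  ..#..|.  b4=0 t=0,i=2
  ...##|#  b3=1 t=0,i=7
  ...#.|.  b2=0 t=0,i=1
  ....#|.  b1=0 t=0,i=0
  .....|.  b0=0 t=0,i=5
  bits 01100011100000111011101011001000 = 1669577416

1669577416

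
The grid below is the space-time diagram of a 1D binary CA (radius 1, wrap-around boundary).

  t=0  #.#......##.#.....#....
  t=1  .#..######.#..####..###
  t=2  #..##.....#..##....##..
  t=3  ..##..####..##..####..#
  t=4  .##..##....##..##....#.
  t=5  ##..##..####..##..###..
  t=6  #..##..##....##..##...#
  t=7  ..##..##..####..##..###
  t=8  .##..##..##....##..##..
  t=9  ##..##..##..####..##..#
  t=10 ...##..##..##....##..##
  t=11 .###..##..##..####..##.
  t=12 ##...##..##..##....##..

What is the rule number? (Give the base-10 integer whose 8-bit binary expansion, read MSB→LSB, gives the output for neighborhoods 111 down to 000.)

  [7] ### => .  t=1,i=5
  [6] ##. => .  t=0,i=10
  [5] #.# => #  t=0,i=1
  [4] #.. => .  t=0,i=3
  [3] .## => #  t=0,i=9
  [2] .#. => .  t=0,i=0
  [1] ..# => #  t=0,i=8
  [0] ... => #  t=0,i=4
  bits 00101011 = 43

43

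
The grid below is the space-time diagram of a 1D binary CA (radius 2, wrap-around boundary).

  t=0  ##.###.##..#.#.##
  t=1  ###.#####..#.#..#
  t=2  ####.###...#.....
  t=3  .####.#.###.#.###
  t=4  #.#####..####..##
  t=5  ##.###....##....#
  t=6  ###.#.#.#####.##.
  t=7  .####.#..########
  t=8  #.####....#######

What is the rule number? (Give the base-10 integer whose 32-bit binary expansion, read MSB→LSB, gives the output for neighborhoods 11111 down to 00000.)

  [31] ##### => #  t=1,i=6
  [30] ####. => #  t=0,i=0
  [29] ###.# => #  t=0,i=1
  [28] ###.. => .  t=1,i=8
  [27] ##.## => #  t=0,i=2
  [26] ##.#. => #  t=3,i=5
  [25] ##..# => .  t=0,i=9
  [24] ##... => #  t=2,i=8
  [23] #.### => .  t=0,i=3
  [22] #.##. => #  t=0,i=7
  [21] #.#.# => #  t=0,i=13
  [20] #.#.. => .  t=1,i=13
  [19] #..## => .  t=1,i=15
  [18] #..#. => .  t=0,i=10
  [17] #...# => #  t=2,i=9
  [16] #.... => .  t=2,i=13
  [15] .#### => #  t=0,i=16
  [14] .###. => #  t=0,i=4
  [13] .##.# => #  t=6,i=15
  [12] .##.. => #  t=0,i=8
  [11] .#.## => .  t=0,i=14
  [10] .#.#. => .  t=0,i=12
  [9] .#..# => .  t=1,i=14
  [8] .#... => #  t=2,i=12
  [7] ..### => .  t=1,i=16
  [6] ..##. => #  t=5,i=10
  [5] ..#.# => #  t=0,i=11
  [4] ..#.. => .  t=2,i=11
  [3] ...## => #  t=2,i=16
  [2] ...#. => #  t=2,i=10
  [1] ....# => #  t=2,i=15
  [0] ..... => #  t=2,i=14
  bits 11101101011000101111000101101111 = 3982684527

3982684527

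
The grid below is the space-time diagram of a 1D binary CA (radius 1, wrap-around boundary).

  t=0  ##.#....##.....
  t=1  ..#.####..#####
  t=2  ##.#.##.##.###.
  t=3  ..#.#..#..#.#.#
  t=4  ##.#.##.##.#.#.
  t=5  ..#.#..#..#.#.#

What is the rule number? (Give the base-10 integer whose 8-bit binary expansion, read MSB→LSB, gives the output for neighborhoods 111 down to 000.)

  [7] ### => #  t=1,i=5
  [6] ##. => .  t=0,i=1
  [5] #.# => #  t=0,i=2
  [4] #.. => #  t=0,i=4
  [3] .## => .  t=0,i=0
  [2] .#. => .  t=0,i=3
  [1] ..# => #  t=0,i=7
  [0] ... => #  t=0,i=5
  bits 10110011 = 179

179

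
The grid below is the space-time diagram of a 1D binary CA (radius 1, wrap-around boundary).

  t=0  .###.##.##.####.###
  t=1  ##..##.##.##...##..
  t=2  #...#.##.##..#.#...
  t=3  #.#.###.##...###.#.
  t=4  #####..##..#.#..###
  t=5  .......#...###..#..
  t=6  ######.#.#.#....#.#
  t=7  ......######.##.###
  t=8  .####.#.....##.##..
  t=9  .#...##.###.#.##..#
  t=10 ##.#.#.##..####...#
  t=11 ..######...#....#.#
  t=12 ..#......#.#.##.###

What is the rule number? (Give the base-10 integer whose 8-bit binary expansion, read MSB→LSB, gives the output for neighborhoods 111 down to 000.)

45

  nb ###: next=.  (t=0,i=2, bit7=0)
  nb ##.: next=.  (t=0,i=3, bit6=0)
  nb #.#: next=#  (t=0,i=0, bit5=1)
  nb #..: next=.  (t=1,i=2, bit4=0)
  nb .##: next=#  (t=0,i=1, bit3=1)
  nb .#.: next=#  (t=2,i=0, bit2=1)
  nb ..#: next=.  (t=1,i=3, bit1=0)
  nb ...: next=#  (t=1,i=13, bit0=1)
  bits 00101101 = 45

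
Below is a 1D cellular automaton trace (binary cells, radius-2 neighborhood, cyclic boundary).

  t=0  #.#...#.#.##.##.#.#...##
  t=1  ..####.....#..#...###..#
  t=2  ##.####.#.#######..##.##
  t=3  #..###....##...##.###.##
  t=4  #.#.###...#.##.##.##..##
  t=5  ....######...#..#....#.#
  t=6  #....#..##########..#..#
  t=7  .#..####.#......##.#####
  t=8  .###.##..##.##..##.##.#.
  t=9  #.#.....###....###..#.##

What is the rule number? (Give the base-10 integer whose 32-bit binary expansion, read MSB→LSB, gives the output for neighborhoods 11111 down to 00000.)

  #####|.  b31=0 t=2,i=12
  ####.|#  b30=1 t=1,i=4
  ###.#|.  b29=0 t=0,i=0
  ###..|#  b28=1 t=1,i=5
  ##.##|.  b27=0 t=0,i=12
  ##.#.|.  b26=0 t=0,i=1
  ##..#|.  b25=0 t=1,i=21
  ##...|#  b24=1 t=1,i=6
  #.###|#  b23=1 t=2,i=3
  #.##.|.  b22=0 t=0,i=10
  #.#.#|.  b21=0 t=0,i=8
  #.#..|#  b20=1 t=0,i=2
  #..##|#  b19=1 t=1,i=1
  #..#.|#  b18=1 t=1,i=13
  #...#|#  b17=1 t=0,i=4
  #....|.  b16=0 t=1,i=7
  .####|#  b15=1 t=1,i=3
  .###.|#  b14=1 t=0,i=23
  .##.#|#  b13=1 t=0,i=11
  .##..|.  b12=0 t=3,i=11
  .#.##|.  b11=0 t=0,i=9
  .#.#.|.  b10=0 t=0,i=7
  .#..#|#  b9=1 t=1,i=0
  .#...|#  b8=1 t=0,i=3
  ..###|.  b7=0 t=0,i=22
  ..##.|#  b6=1 t=2,i=19
  ..#.#|.  b5=0 t=0,i=6
  ..#..|#  b4=1 t=1,i=11
  ...##|.  b3=0 t=0,i=21
  ...#.|#  b2=1 t=0,i=5
  ....#|.  b1=0 t=1,i=9
  .....|#  b0=1 t=1,i=8
  bits 01010001100111101110001101010101 = 1369367381

1369367381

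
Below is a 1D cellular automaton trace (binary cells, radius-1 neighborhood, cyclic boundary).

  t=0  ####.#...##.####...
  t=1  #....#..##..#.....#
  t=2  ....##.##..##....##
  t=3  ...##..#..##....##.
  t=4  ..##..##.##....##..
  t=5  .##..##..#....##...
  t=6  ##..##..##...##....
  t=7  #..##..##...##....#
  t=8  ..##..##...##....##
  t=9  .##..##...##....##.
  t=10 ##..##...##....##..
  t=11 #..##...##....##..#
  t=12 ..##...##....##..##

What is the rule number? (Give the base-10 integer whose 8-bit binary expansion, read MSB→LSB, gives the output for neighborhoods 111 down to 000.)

  nb ###: next=.  (t=0,i=1, bit7=0)
  nb ##.: next=.  (t=0,i=3, bit6=0)
  nb #.#: next=.  (t=0,i=4, bit5=0)
  nb #..: next=.  (t=0,i=6, bit4=0)
  nb .##: next=#  (t=0,i=0, bit3=1)
  nb .#.: next=#  (t=0,i=5, bit2=1)
  nb ..#: next=#  (t=0,i=8, bit1=1)
  nb ...: next=.  (t=0,i=7, bit0=0)
  bits 00001110 = 14

14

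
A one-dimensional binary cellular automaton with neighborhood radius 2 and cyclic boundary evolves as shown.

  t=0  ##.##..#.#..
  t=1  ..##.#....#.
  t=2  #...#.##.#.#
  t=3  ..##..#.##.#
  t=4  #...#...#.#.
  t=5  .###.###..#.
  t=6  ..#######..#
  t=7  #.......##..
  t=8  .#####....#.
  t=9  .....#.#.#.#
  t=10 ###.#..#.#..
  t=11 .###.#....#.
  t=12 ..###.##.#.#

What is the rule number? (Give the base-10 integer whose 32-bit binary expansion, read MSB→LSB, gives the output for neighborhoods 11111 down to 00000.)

  [31] ##### => .  t=6,i=4
  [30] ####. => .  t=6,i=7
  [29] ###.# => #  t=5,i=3
  [28] ###.. => #  t=5,i=7
  [27] ##.## => #  t=0,i=2
  [26] ##.#. => #  t=1,i=4
  [25] ##..# => #  t=0,i=5
  [24] ##... => .  t=2,i=1
  [23] #.### => #  t=5,i=5
  [22] #.##. => #  t=0,i=3
  [21] #.#.# => #  t=2,i=9
  [20] #.#.. => .  t=0,i=9
  [19] #..## => .  t=0,i=11
  [18] #..#. => .  t=0,i=6
  [17] #...# => #  t=1,i=0
  [16] #.... => #  t=1,i=7
  [15] .#### => .  t=6,i=3
  [14] .###. => #  t=5,i=2
  [13] .##.# => .  t=0,i=1
  [12] .##.. => .  t=0,i=4
  [11] .#.## => .  t=2,i=5
  [10] .#.#. => .  t=0,i=8
  [9] .#..# => #  t=0,i=10
  [8] .#... => #  t=1,i=6
  [7] ..### => .  t=5,i=1
  [6] ..##. => .  t=0,i=0
  [5] ..#.# => .  t=0,i=7
  [4] ..#.. => .  t=1,i=10
  [3] ...## => .  t=1,i=1
  [2] ...#. => #  t=1,i=9
  [1] ....# => .  t=1,i=8
  [0] ..... => #  t=7,i=3
  bits 00111110111000110100001100000101 = 1055081221

1055081221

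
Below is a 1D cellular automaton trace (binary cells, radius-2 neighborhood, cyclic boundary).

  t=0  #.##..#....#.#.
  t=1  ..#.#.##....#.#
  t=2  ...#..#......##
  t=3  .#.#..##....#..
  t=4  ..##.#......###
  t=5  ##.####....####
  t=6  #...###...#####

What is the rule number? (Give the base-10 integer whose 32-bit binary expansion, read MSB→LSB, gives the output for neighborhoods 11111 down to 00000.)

3596281240

  #####|#  b31=1 t=5,i=13
  ####.|#  b30=1 t=5,i=0
  ###.#|.  b29=0 t=5,i=1
  ###..|#  b28=1 t=4,i=14
  ##.##|.  b27=0 t=5,i=2
  ##.#.|#  b26=1 t=4,i=4
  ##..#|#  b25=1 t=0,i=4
  ##...|.  b24=0 t=1,i=8
  #.###|.  b23=0 t=5,i=3
  #.##.|#  b22=1 t=0,i=2
  #.#.#|.  b21=0 t=0,i=0
  #.#..|#  b20=1 t=1,i=14
  #..##|#  b19=1 t=3,i=5
  #..#.|.  b18=0 t=0,i=5
  #...#|#  b17=1 t=2,i=1
  #....|.  b16=0 t=0,i=8
  .####|#  b15=1 t=5,i=4
  .###.|#  b14=1 t=4,i=13
  .##.#|#  b13=1 t=4,i=3
  .##..|.  b12=0 t=0,i=3
  .#.##|.  b11=0 t=0,i=1
  .#.#.|#  b10=1 t=0,i=12
  .#..#|.  b9=0 t=1,i=0
  .#...|#  b8=1 t=0,i=7
  ..###|#  b7=1 t=4,i=12
  ..##.|.  b6=0 t=2,i=13
  ..#.#|.  b5=0 t=0,i=11
  ..#..|#  b4=1 t=0,i=6
  ...##|#  b3=1 t=2,i=12
  ...#.|.  b2=0 t=0,i=10
  ....#|.  b1=0 t=0,i=9
  .....|.  b0=0 t=2,i=9
  bits 11010110010110101110010110011000 = 3596281240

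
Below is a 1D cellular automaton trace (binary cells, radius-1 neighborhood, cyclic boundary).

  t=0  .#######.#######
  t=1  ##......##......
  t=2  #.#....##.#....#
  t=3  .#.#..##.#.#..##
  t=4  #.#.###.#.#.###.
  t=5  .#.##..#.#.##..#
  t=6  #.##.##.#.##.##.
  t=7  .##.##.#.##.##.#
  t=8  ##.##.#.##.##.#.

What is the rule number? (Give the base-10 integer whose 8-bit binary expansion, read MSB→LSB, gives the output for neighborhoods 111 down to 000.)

  ###|.  b7=0 t=0,i=2
  ##.|.  b6=0 t=0,i=7
  #.#|#  b5=1 t=0,i=0
  #..|#  b4=1 t=1,i=2
  .##|#  b3=1 t=0,i=1
  .#.|.  b2=0 t=2,i=2
  ..#|#  b1=1 t=1,i=7
  ...|.  b0=0 t=1,i=3
  bits 00111010 = 58

58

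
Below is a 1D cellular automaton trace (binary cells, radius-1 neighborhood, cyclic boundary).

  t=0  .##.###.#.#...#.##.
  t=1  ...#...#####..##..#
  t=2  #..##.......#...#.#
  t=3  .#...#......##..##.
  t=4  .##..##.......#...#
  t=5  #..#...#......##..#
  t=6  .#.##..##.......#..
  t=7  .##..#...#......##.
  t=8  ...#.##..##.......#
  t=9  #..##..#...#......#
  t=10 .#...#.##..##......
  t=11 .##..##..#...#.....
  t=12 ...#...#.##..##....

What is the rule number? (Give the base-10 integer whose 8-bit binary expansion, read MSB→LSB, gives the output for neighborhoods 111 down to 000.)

52

  [7] ### => .  t=0,i=5
  [6] ##. => .  t=0,i=2
  [5] #.# => #  t=0,i=3
  [4] #.. => #  t=0,i=11
  [3] .## => .  t=0,i=1
  [2] .#. => #  t=0,i=8
  [1] ..# => .  t=0,i=0
  [0] ... => .  t=0,i=12
  bits 00110100 = 52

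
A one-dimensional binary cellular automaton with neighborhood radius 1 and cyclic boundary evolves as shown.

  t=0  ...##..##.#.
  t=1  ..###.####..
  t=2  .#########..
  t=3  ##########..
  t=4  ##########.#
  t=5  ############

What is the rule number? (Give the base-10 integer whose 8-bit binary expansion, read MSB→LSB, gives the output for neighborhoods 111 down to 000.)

  ###|#  b7=1 t=1,i=3
  ##.|#  b6=1 t=0,i=4
  #.#|#  b5=1 t=0,i=9
  #..|.  b4=0 t=0,i=5
  .##|#  b3=1 t=0,i=3
  .#.|.  b2=0 t=0,i=10
  ..#|#  b1=1 t=0,i=2
  ...|.  b0=0 t=0,i=0
  bits 11101010 = 234

234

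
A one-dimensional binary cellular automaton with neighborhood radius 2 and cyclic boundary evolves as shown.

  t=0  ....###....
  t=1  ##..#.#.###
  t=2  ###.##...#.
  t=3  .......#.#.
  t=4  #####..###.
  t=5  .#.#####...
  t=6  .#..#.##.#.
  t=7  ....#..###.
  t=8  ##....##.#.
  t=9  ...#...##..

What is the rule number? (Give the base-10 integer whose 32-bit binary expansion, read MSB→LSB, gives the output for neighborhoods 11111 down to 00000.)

1444652193

  #####|.  b31=0 t=1,i=10
  ####.|#  b30=1 t=1,i=0
  ###.#|.  b29=0 t=2,i=2
  ###..|#  b28=1 t=0,i=6
  ##.##|.  b27=0 t=2,i=3
  ##.#.|#  b26=1 t=6,i=8
  ##..#|#  b25=1 t=1,i=2
  ##...|.  b24=0 t=0,i=7
  #.###|.  b23=0 t=1,i=8
  #.##.|.  b22=0 t=2,i=4
  #.#.#|.  b21=0 t=1,i=6
  #.#..|#  b20=1 t=3,i=9
  #..##|#  b19=1 t=4,i=6
  #..#.|.  b18=0 t=1,i=3
  #...#|#  b17=1 t=2,i=7
  #....|#  b16=1 t=0,i=8
  .####|#  b15=1 t=1,i=9
  .###.|.  b14=0 t=0,i=5
  .##.#|#  b13=1 t=6,i=7
  .##..|.  b12=0 t=2,i=5
  .#.##|.  b11=0 t=1,i=7
  .#.#.|#  b10=1 t=1,i=5
  .#..#|.  b9=0 t=6,i=2
  .#...|.  b8=0 t=3,i=10
  ..###|#  b7=1 t=0,i=4
  ..##.|.  b6=0 t=8,i=6
  ..#.#|#  b5=1 t=1,i=4
  ..#..|.  b4=0 t=6,i=1
  ...##|.  b3=0 t=0,i=3
  ...#.|.  b2=0 t=2,i=8
  ....#|.  b1=0 t=0,i=2
  .....|#  b0=1 t=0,i=0
  bits 01010110000110111010010010100001 = 1444652193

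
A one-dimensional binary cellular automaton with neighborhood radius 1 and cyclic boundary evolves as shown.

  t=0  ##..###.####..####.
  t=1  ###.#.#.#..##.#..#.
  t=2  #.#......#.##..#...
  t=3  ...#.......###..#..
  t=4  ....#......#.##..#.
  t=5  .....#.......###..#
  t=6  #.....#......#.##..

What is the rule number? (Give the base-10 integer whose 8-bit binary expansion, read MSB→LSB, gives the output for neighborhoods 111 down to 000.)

88

  [7] ### => .  t=0,i=5
  [6] ##. => #  t=0,i=1
  [5] #.# => .  t=0,i=7
  [4] #.. => #  t=0,i=2
  [3] .## => #  t=0,i=0
  [2] .#. => .  t=1,i=4
  [1] ..# => .  t=0,i=3
  [0] ... => .  t=2,i=4
  bits 01011000 = 88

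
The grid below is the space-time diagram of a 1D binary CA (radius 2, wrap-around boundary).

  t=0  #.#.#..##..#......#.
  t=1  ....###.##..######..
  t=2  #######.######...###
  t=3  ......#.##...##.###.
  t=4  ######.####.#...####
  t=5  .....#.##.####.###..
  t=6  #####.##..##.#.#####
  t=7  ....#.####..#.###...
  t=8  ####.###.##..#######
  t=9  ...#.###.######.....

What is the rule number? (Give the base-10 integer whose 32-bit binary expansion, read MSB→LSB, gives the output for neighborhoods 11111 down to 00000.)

937024399

  #####|.  b31=0 t=1,i=14
  ####.|.  b30=0 t=1,i=16
  ###.#|#  b29=1 t=1,i=6
  ###..|#  b28=1 t=1,i=17
  ##.##|.  b27=0 t=1,i=7
  ##.#.|#  b26=1 t=4,i=11
  ##..#|#  b25=1 t=0,i=9
  ##...|#  b24=1 t=1,i=18
  #.###|#  b23=1 t=2,i=8
  #.##.|#  b22=1 t=1,i=8
  #.#.#|.  b21=0 t=0,i=0
  #.#..|#  b20=1 t=0,i=4
  #..##|#  b19=1 t=0,i=6
  #..#.|.  b18=0 t=0,i=10
  #...#|.  b17=0 t=2,i=15
  #....|#  b16=1 t=0,i=13
  .####|#  b15=1 t=1,i=13
  .###.|#  b14=1 t=1,i=5
  .##.#|.  b13=0 t=3,i=14
  .##..|#  b12=1 t=0,i=8
  .#.##|#  b11=1 t=3,i=7
  .#.#.|.  b10=0 t=0,i=1
  .#..#|#  b9=1 t=0,i=5
  .#...|#  b8=1 t=0,i=12
  ..###|#  b7=1 t=1,i=4
  ..##.|.  b6=0 t=0,i=7
  ..#.#|.  b5=0 t=0,i=18
  ..#..|.  b4=0 t=0,i=11
  ...##|#  b3=1 t=1,i=3
  ...#.|#  b2=1 t=0,i=17
  ....#|#  b1=1 t=0,i=16
  .....|#  b0=1 t=0,i=14
  bits 00110111110110011101101110001111 = 937024399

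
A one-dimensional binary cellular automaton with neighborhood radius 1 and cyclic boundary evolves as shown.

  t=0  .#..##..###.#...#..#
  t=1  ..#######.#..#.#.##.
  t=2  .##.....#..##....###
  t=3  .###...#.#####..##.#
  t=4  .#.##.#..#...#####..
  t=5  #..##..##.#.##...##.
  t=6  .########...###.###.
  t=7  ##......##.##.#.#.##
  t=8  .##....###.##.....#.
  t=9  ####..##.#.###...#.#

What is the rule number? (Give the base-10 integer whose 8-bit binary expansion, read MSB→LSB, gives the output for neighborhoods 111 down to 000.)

90

  nb ###: next=.  (t=0,i=9, bit7=0)
  nb ##.: next=#  (t=0,i=5, bit6=1)
  nb #.#: next=.  (t=0,i=0, bit5=0)
  nb #..: next=#  (t=0,i=2, bit4=1)
  nb .##: next=#  (t=0,i=4, bit3=1)
  nb .#.: next=.  (t=0,i=1, bit2=0)
  nb ..#: next=#  (t=0,i=3, bit1=1)
  nb ...: next=.  (t=0,i=14, bit0=0)
  bits 01011010 = 90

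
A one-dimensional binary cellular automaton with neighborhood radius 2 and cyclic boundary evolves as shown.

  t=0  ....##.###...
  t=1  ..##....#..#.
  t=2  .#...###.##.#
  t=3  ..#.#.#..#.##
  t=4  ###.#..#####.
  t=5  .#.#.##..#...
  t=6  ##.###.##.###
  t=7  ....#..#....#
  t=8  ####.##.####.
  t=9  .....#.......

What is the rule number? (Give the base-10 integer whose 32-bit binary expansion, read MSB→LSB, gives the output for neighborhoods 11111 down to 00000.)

2255309614

  [31] ##### => #  t=4,i=9
  [30] ####. => .  t=4,i=10
  [29] ###.# => .  t=2,i=7
  [28] ###.. => .  t=0,i=9
  [27] ##.## => .  t=0,i=6
  [26] ##.#. => #  t=2,i=11
  [25] ##..# => #  t=3,i=0
  [24] ##... => .  t=0,i=10
  [23] #.### => .  t=0,i=7
  [22] #.##. => #  t=2,i=9
  [21] #.#.# => #  t=2,i=12
  [20] #.#.. => .  t=2,i=1
  [19] #..## => #  t=4,i=6
  [18] #..#. => #  t=1,i=10
  [17] #...# => .  t=1,i=0
  [16] #.... => #  t=0,i=11
  [15] .#### => .  t=4,i=8
  [14] .###. => #  t=0,i=8
  [13] .##.# => .  t=0,i=5
  [12] .##.. => .  t=1,i=3
  [11] .#.## => #  t=3,i=10
  [10] .#.#. => .  t=2,i=0
  [9] .#..# => #  t=1,i=9
  [8] .#... => #  t=1,i=12
  [7] ..### => .  t=2,i=5
  [6] ..##. => .  t=0,i=4
  [5] ..#.# => #  t=3,i=2
  [4] ..#.. => .  t=1,i=8
  [3] ...## => #  t=0,i=3
  [2] ...#. => #  t=1,i=7
  [1] ....# => #  t=0,i=2
  [0] ..... => .  t=0,i=0
  bits 10000110011011010100101100101110 = 2255309614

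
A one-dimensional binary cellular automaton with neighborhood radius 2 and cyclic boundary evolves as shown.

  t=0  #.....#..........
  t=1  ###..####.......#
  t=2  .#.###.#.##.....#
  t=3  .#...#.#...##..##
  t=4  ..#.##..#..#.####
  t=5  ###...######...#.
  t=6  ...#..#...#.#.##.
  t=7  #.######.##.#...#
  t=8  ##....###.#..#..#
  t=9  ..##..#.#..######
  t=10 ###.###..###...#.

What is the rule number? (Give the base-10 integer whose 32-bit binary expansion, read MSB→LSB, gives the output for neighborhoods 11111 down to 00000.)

  #####|.  b31=0 t=5,i=8
  ####.|#  b30=1 t=1,i=1
  ###.#|#  b29=1 t=2,i=5
  ###..|.  b28=0 t=1,i=2
  ##.##|#  b27=1 t=7,i=1
  ##.#.|.  b26=0 t=2,i=6
  ##..#|#  b25=1 t=1,i=3
  ##...|#  b24=1 t=1,i=9
  #.###|.  b23=0 t=2,i=3
  #.##.|.  b22=0 t=2,i=9
  #.#.#|#  b21=1 t=2,i=1
  #.#..|.  b20=0 t=3,i=1
  #..##|#  b19=1 t=1,i=4
  #..#.|#  b18=1 t=4,i=1
  #...#|.  b17=0 t=3,i=3
  #....|#  b16=1 t=0,i=2
  .####|.  b15=0 t=1,i=0
  .###.|.  b14=0 t=2,i=4
  .##.#|#  b13=1 t=3,i=16
  .##..|.  b12=0 t=2,i=10
  .#.##|.  b11=0 t=2,i=2
  .#.#.|.  b10=0 t=2,i=0
  .#..#|#  b9=1 t=4,i=9
  .#...|#  b8=1 t=0,i=1
  ..###|#  b7=1 t=1,i=5
  ..##.|#  b6=1 t=3,i=11
  ..#.#|#  b5=1 t=2,i=16
  ..#..|#  b4=1 t=0,i=0
  ...##|.  b3=0 t=1,i=15
  ...#.|#  b2=1 t=0,i=5
  ....#|.  b1=0 t=0,i=4
  .....|.  b0=0 t=0,i=3
  bits 01101011001011010010001111110100 = 1798120436

1798120436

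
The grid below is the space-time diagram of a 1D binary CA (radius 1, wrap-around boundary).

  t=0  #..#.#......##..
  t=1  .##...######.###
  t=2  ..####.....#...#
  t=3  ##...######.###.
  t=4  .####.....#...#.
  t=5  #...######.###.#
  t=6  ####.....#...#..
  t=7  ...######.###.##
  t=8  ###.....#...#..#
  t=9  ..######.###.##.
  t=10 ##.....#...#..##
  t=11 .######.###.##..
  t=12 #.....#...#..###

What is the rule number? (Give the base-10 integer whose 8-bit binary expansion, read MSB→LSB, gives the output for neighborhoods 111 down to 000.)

  [7] ### => .  t=1,i=7
  [6] ##. => #  t=0,i=13
  [5] #.# => .  t=0,i=4
  [4] #.. => #  t=0,i=1
  [3] .## => .  t=0,i=12
  [2] .#. => .  t=0,i=0
  [1] ..# => #  t=0,i=2
  [0] ... => #  t=0,i=7
  bits 01010011 = 83

83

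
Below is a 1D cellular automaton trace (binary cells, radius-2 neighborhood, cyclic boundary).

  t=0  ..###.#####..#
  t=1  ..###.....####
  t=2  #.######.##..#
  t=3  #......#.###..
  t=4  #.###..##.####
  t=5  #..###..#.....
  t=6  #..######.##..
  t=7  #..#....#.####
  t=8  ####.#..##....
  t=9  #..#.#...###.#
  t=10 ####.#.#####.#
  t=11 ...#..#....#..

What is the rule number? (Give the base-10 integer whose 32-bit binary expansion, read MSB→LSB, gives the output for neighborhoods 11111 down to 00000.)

  [31] ##### => .  t=0,i=8
  [30] ####. => .  t=0,i=9
  [29] ###.# => #  t=0,i=4
  [28] ###.. => #  t=0,i=10
  [27] ##.## => .  t=0,i=5
  [26] ##.#. => .  t=8,i=4
  [25] ##..# => #  t=0,i=11
  [24] ##... => #  t=1,i=5
  [23] #.### => .  t=0,i=6
  [22] #.##. => #  t=2,i=9
  [21] #.#.# => .  t=10,i=5
  [20] #.#.. => #  t=8,i=5
  [19] #..## => .  t=0,i=1
  [18] #..#. => #  t=0,i=12
  [17] #...# => #  t=9,i=7
  [16] #.... => #  t=1,i=6
  [15] .#### => .  t=0,i=7
  [14] .###. => #  t=0,i=3
  [13] .##.# => #  t=2,i=0
  [12] .##.. => #  t=2,i=10
  [11] .#.## => #  t=3,i=8
  [10] .#.#. => .  t=9,i=4
  [9] .#..# => .  t=0,i=0
  [8] .#... => .  t=3,i=1
  [7] ..### => #  t=0,i=2
  [6] ..##. => .  t=2,i=13
  [5] ..#.# => #  t=3,i=7
  [4] ..#.. => #  t=0,i=13
  [3] ...## => #  t=1,i=9
  [2] ...#. => .  t=3,i=6
  [1] ....# => .  t=1,i=8
  [0] ..... => #  t=1,i=7
  bits 00110011010101110111100010111001 = 861370553

861370553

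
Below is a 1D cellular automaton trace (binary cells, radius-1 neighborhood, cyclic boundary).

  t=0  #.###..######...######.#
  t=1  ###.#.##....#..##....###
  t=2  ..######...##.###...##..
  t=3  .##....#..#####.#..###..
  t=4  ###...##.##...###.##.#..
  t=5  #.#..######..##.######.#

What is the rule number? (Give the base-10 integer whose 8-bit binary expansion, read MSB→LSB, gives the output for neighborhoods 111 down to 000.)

110

  nb ###: next=.  (t=0,i=3, bit7=0)
  nb ##.: next=#  (t=0,i=0, bit6=1)
  nb #.#: next=#  (t=0,i=1, bit5=1)
  nb #..: next=.  (t=0,i=5, bit4=0)
  nb .##: next=#  (t=0,i=2, bit3=1)
  nb .#.: next=#  (t=1,i=4, bit2=1)
  nb ..#: next=#  (t=0,i=6, bit1=1)
  nb ...: next=.  (t=0,i=14, bit0=0)
  bits 01101110 = 110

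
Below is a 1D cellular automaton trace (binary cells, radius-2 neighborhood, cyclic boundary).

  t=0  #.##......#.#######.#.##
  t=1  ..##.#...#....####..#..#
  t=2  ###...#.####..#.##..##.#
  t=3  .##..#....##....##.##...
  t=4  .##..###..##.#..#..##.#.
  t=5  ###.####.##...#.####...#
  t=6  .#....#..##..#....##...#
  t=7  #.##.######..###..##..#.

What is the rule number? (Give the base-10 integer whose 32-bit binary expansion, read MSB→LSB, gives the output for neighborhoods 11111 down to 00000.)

3496564692

  nb #####: next=#  (t=0,i=14, bit31=1)
  nb ####.: next=#  (t=0,i=17, bit30=1)
  nb ###.#: next=.  (t=0,i=0, bit29=0)
  nb ###..: next=#  (t=1,i=17, bit28=1)
  nb ##.##: next=.  (t=0,i=1, bit27=0)
  nb ##.#.: next=.  (t=0,i=19, bit26=0)
  nb ##..#: next=.  (t=1,i=18, bit25=0)
  nb ##...: next=.  (t=0,i=4, bit24=0)
  nb #.###: next=.  (t=0,i=12, bit23=0)
  nb #.##.: next=#  (t=0,i=2, bit22=1)
  nb #.#.#: next=#  (t=0,i=20, bit21=1)
  nb #.#..: next=.  (t=1,i=5, bit20=0)
  nb #..##: next=#  (t=1,i=1, bit19=1)
  nb #..#.: next=.  (t=1,i=19, bit18=0)
  nb #...#: next=.  (t=1,i=7, bit17=0)
  nb #....: next=#  (t=0,i=5, bit16=1)
  nb .####: next=.  (t=0,i=13, bit15=0)
  nb .###.: next=#  (t=0,i=23, bit14=1)
  nb .##.#: next=.  (t=1,i=3, bit13=0)
  nb .##..: next=#  (t=0,i=3, bit12=1)
  nb .#.##: next=.  (t=0,i=11, bit11=0)
  nb .#.#.: next=#  (t=6,i=0, bit10=1)
  nb .#..#: next=#  (t=1,i=0, bit9=1)
  nb .#...: next=#  (t=1,i=6, bit8=1)
  nb ..###: next=#  (t=1,i=14, bit7=1)
  nb ..##.: next=#  (t=1,i=2, bit6=1)
  nb ..#.#: next=.  (t=0,i=10, bit5=0)
  nb ..#..: next=#  (t=1,i=9, bit4=1)
  nb ...##: next=.  (t=1,i=13, bit3=0)
  nb ...#.: next=#  (t=0,i=9, bit2=1)
  nb ....#: next=.  (t=0,i=8, bit1=0)
  nb .....: next=.  (t=0,i=6, bit0=0)
  bits 11010000011010010101011111010100 = 3496564692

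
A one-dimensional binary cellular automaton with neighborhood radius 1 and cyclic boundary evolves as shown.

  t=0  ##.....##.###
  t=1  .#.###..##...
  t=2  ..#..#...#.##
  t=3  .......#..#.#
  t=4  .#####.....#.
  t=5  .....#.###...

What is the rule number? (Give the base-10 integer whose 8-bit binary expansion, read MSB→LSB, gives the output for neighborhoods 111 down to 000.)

  nb ###: next=.  (t=0,i=0, bit7=0)
  nb ##.: next=#  (t=0,i=1, bit6=1)
  nb #.#: next=#  (t=0,i=9, bit5=1)
  nb #..: next=.  (t=0,i=2, bit4=0)
  nb .##: next=.  (t=0,i=7, bit3=0)
  nb .#.: next=.  (t=1,i=1, bit2=0)
  nb ..#: next=.  (t=0,i=6, bit1=0)
  nb ...: next=#  (t=0,i=3, bit0=1)
  bits 01100001 = 97

97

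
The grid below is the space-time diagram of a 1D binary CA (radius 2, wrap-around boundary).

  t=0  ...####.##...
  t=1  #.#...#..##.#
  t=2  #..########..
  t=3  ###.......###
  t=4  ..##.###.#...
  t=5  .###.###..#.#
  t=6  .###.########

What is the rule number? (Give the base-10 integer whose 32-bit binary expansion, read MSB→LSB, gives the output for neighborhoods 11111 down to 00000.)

867071869

  [31] ##### => .  t=2,i=5
  [30] ####. => .  t=0,i=5
  [29] ###.# => #  t=0,i=6
  [28] ###.. => #  t=2,i=10
  [27] ##.## => .  t=0,i=7
  [26] ##.#. => .  t=1,i=1
  [25] ##..# => #  t=2,i=11
  [24] ##... => #  t=0,i=10
  [23] #.### => #  t=4,i=5
  [22] #.##. => .  t=0,i=8
  [21] #.#.# => #  t=5,i=12
  [20] #.#.. => .  t=1,i=2
  [19] #..## => #  t=1,i=8
  [18] #..#. => #  t=2,i=12
  [17] #...# => #  t=1,i=4
  [16] #.... => .  t=0,i=11
  [15] .#### => .  t=0,i=4
  [14] .###. => #  t=4,i=6
  [13] .##.# => #  t=1,i=0
  [12] .##.. => #  t=0,i=9
  [11] .#.## => .  t=5,i=0
  [10] .#.#. => #  t=5,i=11
  [9] .#..# => #  t=1,i=7
  [8] .#... => #  t=1,i=3
  [7] ..### => .  t=0,i=3
  [6] ..##. => #  t=1,i=9
  [5] ..#.# => #  t=5,i=10
  [4] ..#.. => #  t=1,i=6
  [3] ...## => #  t=0,i=2
  [2] ...#. => #  t=1,i=5
  [1] ....# => .  t=0,i=1
  [0] ..... => #  t=0,i=0
  bits 00110011101011100111011101111101 = 867071869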